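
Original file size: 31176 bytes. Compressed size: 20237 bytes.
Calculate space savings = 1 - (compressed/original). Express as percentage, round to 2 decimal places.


ratio = compressed/original = 20237/31176 = 0.649121
savings = 1 - ratio = 1 - 0.649121 = 0.350879
as a percentage: 0.350879 * 100 = 35.09%

Space savings = 1 - 20237/31176 = 35.09%


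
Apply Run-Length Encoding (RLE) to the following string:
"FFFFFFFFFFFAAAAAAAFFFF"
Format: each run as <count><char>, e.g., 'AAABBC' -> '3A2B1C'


Scanning runs left to right:
  i=0: run of 'F' x 11 -> '11F'
  i=11: run of 'A' x 7 -> '7A'
  i=18: run of 'F' x 4 -> '4F'

RLE = 11F7A4F


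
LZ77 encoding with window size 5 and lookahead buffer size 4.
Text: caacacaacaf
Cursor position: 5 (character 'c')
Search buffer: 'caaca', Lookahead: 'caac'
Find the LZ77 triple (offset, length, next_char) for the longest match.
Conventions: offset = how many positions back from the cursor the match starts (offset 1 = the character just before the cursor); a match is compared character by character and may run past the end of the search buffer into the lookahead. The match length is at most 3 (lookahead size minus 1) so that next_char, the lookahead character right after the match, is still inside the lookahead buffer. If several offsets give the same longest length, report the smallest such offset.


Try each offset into the search buffer:
  offset=1 (pos 4, char 'a'): match length 0
  offset=2 (pos 3, char 'c'): match length 2
  offset=3 (pos 2, char 'a'): match length 0
  offset=4 (pos 1, char 'a'): match length 0
  offset=5 (pos 0, char 'c'): match length 3
Longest match has length 3 at offset 5.
next_char = character at position 5 + 3 = 8 -> 'c'

Best match: offset=5, length=3 (matching 'caa' starting at position 0)
LZ77 triple: (5, 3, 'c')


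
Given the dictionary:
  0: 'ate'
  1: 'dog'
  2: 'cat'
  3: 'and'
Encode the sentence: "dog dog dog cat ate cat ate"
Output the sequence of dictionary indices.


Look up each word in the dictionary:
  'dog' -> 1
  'dog' -> 1
  'dog' -> 1
  'cat' -> 2
  'ate' -> 0
  'cat' -> 2
  'ate' -> 0

Encoded: [1, 1, 1, 2, 0, 2, 0]


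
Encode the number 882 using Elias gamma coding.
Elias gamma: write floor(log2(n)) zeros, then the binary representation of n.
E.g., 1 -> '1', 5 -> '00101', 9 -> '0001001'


num_bits = floor(log2(882)) + 1 = 10
leading_zeros = num_bits - 1 = 9
binary(882) = 1101110010

Elias gamma(882) = '000000000' + '1101110010' = 0000000001101110010 (19 bits)


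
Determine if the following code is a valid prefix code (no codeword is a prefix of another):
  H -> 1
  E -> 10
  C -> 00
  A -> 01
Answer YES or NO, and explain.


Checking each pair (does one codeword prefix another?):
  H='1' vs E='10': prefix -- VIOLATION

NO -- this is NOT a valid prefix code. H (1) is a prefix of E (10).


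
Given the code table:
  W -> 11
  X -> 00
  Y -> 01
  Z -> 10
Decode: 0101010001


Decoding:
01 -> Y
01 -> Y
01 -> Y
00 -> X
01 -> Y


Result: YYYXY


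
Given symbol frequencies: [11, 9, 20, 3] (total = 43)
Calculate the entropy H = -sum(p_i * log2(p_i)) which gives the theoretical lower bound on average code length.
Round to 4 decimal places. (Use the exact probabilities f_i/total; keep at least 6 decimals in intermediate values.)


Per-symbol terms -p_i * log2(p_i) with p_i = f_i/43:
  p = 11/43 = 0.255814: log2(p) = -1.966833, -p*log2(p) = 0.503143
  p = 9/43 = 0.209302: log2(p) = -2.256340, -p*log2(p) = 0.472257
  p = 20/43 = 0.465116: log2(p) = -1.104337, -p*log2(p) = 0.513645
  p = 3/43 = 0.069767: log2(p) = -3.841302, -p*log2(p) = 0.267998
H = 0.503143 + 0.472257 + 0.513645 + 0.267998 = 1.757043

H = 1.757 bits/symbol


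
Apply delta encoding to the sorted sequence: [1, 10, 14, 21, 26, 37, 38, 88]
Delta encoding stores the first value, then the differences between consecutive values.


First value: 1
Deltas:
  10 - 1 = 9
  14 - 10 = 4
  21 - 14 = 7
  26 - 21 = 5
  37 - 26 = 11
  38 - 37 = 1
  88 - 38 = 50


Delta encoded: [1, 9, 4, 7, 5, 11, 1, 50]


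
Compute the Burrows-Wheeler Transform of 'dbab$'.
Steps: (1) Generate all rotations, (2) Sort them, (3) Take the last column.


Rotations (sorted):
  0: $dbab -> last char: b
  1: ab$db -> last char: b
  2: b$dba -> last char: a
  3: bab$d -> last char: d
  4: dbab$ -> last char: $


BWT = bbad$


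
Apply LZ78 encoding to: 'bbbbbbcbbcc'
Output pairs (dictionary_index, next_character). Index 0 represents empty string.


LZ78 encoding steps:
Dictionary: {0: ''}
Step 1: w='' (idx 0), next='b' -> output (0, 'b'), add 'b' as idx 1
Step 2: w='b' (idx 1), next='b' -> output (1, 'b'), add 'bb' as idx 2
Step 3: w='bb' (idx 2), next='b' -> output (2, 'b'), add 'bbb' as idx 3
Step 4: w='' (idx 0), next='c' -> output (0, 'c'), add 'c' as idx 4
Step 5: w='bb' (idx 2), next='c' -> output (2, 'c'), add 'bbc' as idx 5
Step 6: w='c' (idx 4), end of input -> output (4, '')


Encoded: [(0, 'b'), (1, 'b'), (2, 'b'), (0, 'c'), (2, 'c'), (4, '')]


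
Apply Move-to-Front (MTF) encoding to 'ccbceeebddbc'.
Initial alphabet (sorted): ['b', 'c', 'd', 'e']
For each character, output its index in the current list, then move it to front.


MTF encoding:
'c': index 1 in ['b', 'c', 'd', 'e'] -> ['c', 'b', 'd', 'e']
'c': index 0 in ['c', 'b', 'd', 'e'] -> ['c', 'b', 'd', 'e']
'b': index 1 in ['c', 'b', 'd', 'e'] -> ['b', 'c', 'd', 'e']
'c': index 1 in ['b', 'c', 'd', 'e'] -> ['c', 'b', 'd', 'e']
'e': index 3 in ['c', 'b', 'd', 'e'] -> ['e', 'c', 'b', 'd']
'e': index 0 in ['e', 'c', 'b', 'd'] -> ['e', 'c', 'b', 'd']
'e': index 0 in ['e', 'c', 'b', 'd'] -> ['e', 'c', 'b', 'd']
'b': index 2 in ['e', 'c', 'b', 'd'] -> ['b', 'e', 'c', 'd']
'd': index 3 in ['b', 'e', 'c', 'd'] -> ['d', 'b', 'e', 'c']
'd': index 0 in ['d', 'b', 'e', 'c'] -> ['d', 'b', 'e', 'c']
'b': index 1 in ['d', 'b', 'e', 'c'] -> ['b', 'd', 'e', 'c']
'c': index 3 in ['b', 'd', 'e', 'c'] -> ['c', 'b', 'd', 'e']


Output: [1, 0, 1, 1, 3, 0, 0, 2, 3, 0, 1, 3]


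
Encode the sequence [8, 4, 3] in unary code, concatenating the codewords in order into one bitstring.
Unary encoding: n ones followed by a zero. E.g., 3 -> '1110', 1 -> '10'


Encode each number as n ones followed by a terminating 0:
  8 -> 111111110 (9 bits)
  4 -> 11110 (5 bits)
  3 -> 1110 (4 bits)
Total length = 9 + 5 + 4 = 18 bits.

Unary([8, 4, 3]) = 111111110111101110 (18 bits)


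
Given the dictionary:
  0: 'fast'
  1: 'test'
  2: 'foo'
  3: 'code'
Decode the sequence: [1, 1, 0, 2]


Look up each index in the dictionary:
  1 -> 'test'
  1 -> 'test'
  0 -> 'fast'
  2 -> 'foo'

Decoded: "test test fast foo"


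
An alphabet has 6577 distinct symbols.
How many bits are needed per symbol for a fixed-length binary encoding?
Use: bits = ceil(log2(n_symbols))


log2(6577) = 12.6832
Bracket: 2^12 = 4096 < 6577 <= 2^13 = 8192
So ceil(log2(6577)) = 13

bits = ceil(log2(6577)) = ceil(12.6832) = 13 bits


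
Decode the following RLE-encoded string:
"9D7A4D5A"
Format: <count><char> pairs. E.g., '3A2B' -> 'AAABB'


Expanding each <count><char> pair:
  9D -> 'DDDDDDDDD'
  7A -> 'AAAAAAA'
  4D -> 'DDDD'
  5A -> 'AAAAA'

Decoded = DDDDDDDDDAAAAAAADDDDAAAAA


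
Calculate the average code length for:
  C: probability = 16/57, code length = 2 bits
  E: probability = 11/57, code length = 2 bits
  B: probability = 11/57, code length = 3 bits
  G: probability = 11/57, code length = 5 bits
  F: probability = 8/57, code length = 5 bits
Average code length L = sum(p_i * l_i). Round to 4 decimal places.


Weighted contributions p_i * l_i:
  C: (16/57) * 2 = 32/57
  E: (11/57) * 2 = 22/57
  B: (11/57) * 3 = 33/57
  G: (11/57) * 5 = 55/57
  F: (8/57) * 5 = 40/57
Sum = (32 + 22 + 33 + 55 + 40)/57 = 182/57

L = 182/57 = 3.1930 bits/symbol


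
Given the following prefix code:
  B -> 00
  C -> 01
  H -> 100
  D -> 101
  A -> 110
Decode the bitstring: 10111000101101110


Decoding step by step:
Bits 101 -> D
Bits 110 -> A
Bits 00 -> B
Bits 101 -> D
Bits 101 -> D
Bits 110 -> A


Decoded message: DABDDA


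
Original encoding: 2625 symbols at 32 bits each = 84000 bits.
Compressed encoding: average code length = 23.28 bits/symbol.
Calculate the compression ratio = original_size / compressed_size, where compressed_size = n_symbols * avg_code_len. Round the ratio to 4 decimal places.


original_size = n_symbols * orig_bits = 2625 * 32 = 84000 bits
compressed_size = n_symbols * avg_code_len = 2625 * 23.28 = 61110.0 bits
ratio = original_size / compressed_size = 84000 / 61110.0 = 1.3746

Compression ratio = 1.3746


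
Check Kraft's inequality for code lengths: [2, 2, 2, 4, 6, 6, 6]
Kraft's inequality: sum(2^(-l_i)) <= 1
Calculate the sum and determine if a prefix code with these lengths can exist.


Sum = 2^(-2) + 2^(-2) + 2^(-2) + 2^(-4) + 2^(-6) + 2^(-6) + 2^(-6)
    = 0.25 + 0.25 + 0.25 + 0.0625 + 0.015625 + 0.015625 + 0.015625
    = 55/64 = 0.859375
Since 0.859375 <= 1, Kraft's inequality IS satisfied.
A prefix code with these lengths CAN exist.

Kraft sum = 0.859375. Satisfied.


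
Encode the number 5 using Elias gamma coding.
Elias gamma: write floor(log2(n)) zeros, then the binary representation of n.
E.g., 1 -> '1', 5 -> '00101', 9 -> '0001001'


num_bits = floor(log2(5)) + 1 = 3
leading_zeros = num_bits - 1 = 2
binary(5) = 101

Elias gamma(5) = '00' + '101' = 00101 (5 bits)


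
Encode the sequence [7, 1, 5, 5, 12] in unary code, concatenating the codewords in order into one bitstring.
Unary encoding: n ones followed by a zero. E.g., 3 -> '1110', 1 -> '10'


Encode each number as n ones followed by a terminating 0:
  7 -> 11111110 (8 bits)
  1 -> 10 (2 bits)
  5 -> 111110 (6 bits)
  5 -> 111110 (6 bits)
  12 -> 1111111111110 (13 bits)
Total length = 8 + 2 + 6 + 6 + 13 = 35 bits.

Unary([7, 1, 5, 5, 12]) = 11111110101111101111101111111111110 (35 bits)


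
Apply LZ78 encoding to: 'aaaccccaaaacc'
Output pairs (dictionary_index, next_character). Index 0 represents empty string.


LZ78 encoding steps:
Dictionary: {0: ''}
Step 1: w='' (idx 0), next='a' -> output (0, 'a'), add 'a' as idx 1
Step 2: w='a' (idx 1), next='a' -> output (1, 'a'), add 'aa' as idx 2
Step 3: w='' (idx 0), next='c' -> output (0, 'c'), add 'c' as idx 3
Step 4: w='c' (idx 3), next='c' -> output (3, 'c'), add 'cc' as idx 4
Step 5: w='c' (idx 3), next='a' -> output (3, 'a'), add 'ca' as idx 5
Step 6: w='aa' (idx 2), next='a' -> output (2, 'a'), add 'aaa' as idx 6
Step 7: w='cc' (idx 4), end of input -> output (4, '')


Encoded: [(0, 'a'), (1, 'a'), (0, 'c'), (3, 'c'), (3, 'a'), (2, 'a'), (4, '')]


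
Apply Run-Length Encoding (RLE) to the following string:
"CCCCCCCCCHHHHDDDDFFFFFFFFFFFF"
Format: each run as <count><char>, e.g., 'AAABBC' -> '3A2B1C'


Scanning runs left to right:
  i=0: run of 'C' x 9 -> '9C'
  i=9: run of 'H' x 4 -> '4H'
  i=13: run of 'D' x 4 -> '4D'
  i=17: run of 'F' x 12 -> '12F'

RLE = 9C4H4D12F


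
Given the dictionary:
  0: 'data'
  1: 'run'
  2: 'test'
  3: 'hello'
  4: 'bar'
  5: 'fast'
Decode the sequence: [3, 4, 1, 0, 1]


Look up each index in the dictionary:
  3 -> 'hello'
  4 -> 'bar'
  1 -> 'run'
  0 -> 'data'
  1 -> 'run'

Decoded: "hello bar run data run"


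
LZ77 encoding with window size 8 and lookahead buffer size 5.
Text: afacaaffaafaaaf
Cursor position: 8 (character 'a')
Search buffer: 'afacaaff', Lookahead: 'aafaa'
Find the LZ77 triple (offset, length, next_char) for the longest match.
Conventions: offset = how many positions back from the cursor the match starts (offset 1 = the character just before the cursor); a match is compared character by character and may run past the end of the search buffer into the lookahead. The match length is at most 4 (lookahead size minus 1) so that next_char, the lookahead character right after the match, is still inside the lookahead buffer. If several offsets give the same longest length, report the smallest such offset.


Try each offset into the search buffer:
  offset=1 (pos 7, char 'f'): match length 0
  offset=2 (pos 6, char 'f'): match length 0
  offset=3 (pos 5, char 'a'): match length 1
  offset=4 (pos 4, char 'a'): match length 3
  offset=5 (pos 3, char 'c'): match length 0
  offset=6 (pos 2, char 'a'): match length 1
  offset=7 (pos 1, char 'f'): match length 0
  offset=8 (pos 0, char 'a'): match length 1
Longest match has length 3 at offset 4.
next_char = character at position 8 + 3 = 11 -> 'a'

Best match: offset=4, length=3 (matching 'aaf' starting at position 4)
LZ77 triple: (4, 3, 'a')


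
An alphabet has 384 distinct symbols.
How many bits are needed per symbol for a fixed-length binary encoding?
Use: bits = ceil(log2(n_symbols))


log2(384) = 8.585
Bracket: 2^8 = 256 < 384 <= 2^9 = 512
So ceil(log2(384)) = 9

bits = ceil(log2(384)) = ceil(8.585) = 9 bits


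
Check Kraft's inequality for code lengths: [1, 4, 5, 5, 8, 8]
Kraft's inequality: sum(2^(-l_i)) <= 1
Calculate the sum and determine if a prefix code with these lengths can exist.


Sum = 2^(-1) + 2^(-4) + 2^(-5) + 2^(-5) + 2^(-8) + 2^(-8)
    = 0.5 + 0.0625 + 0.03125 + 0.03125 + 0.00390625 + 0.00390625
    = 162/256 = 0.6328125
Since 0.6328125 <= 1, Kraft's inequality IS satisfied.
A prefix code with these lengths CAN exist.

Kraft sum = 0.6328125. Satisfied.


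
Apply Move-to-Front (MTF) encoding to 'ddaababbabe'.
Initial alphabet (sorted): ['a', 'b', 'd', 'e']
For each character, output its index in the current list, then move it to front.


MTF encoding:
'd': index 2 in ['a', 'b', 'd', 'e'] -> ['d', 'a', 'b', 'e']
'd': index 0 in ['d', 'a', 'b', 'e'] -> ['d', 'a', 'b', 'e']
'a': index 1 in ['d', 'a', 'b', 'e'] -> ['a', 'd', 'b', 'e']
'a': index 0 in ['a', 'd', 'b', 'e'] -> ['a', 'd', 'b', 'e']
'b': index 2 in ['a', 'd', 'b', 'e'] -> ['b', 'a', 'd', 'e']
'a': index 1 in ['b', 'a', 'd', 'e'] -> ['a', 'b', 'd', 'e']
'b': index 1 in ['a', 'b', 'd', 'e'] -> ['b', 'a', 'd', 'e']
'b': index 0 in ['b', 'a', 'd', 'e'] -> ['b', 'a', 'd', 'e']
'a': index 1 in ['b', 'a', 'd', 'e'] -> ['a', 'b', 'd', 'e']
'b': index 1 in ['a', 'b', 'd', 'e'] -> ['b', 'a', 'd', 'e']
'e': index 3 in ['b', 'a', 'd', 'e'] -> ['e', 'b', 'a', 'd']


Output: [2, 0, 1, 0, 2, 1, 1, 0, 1, 1, 3]


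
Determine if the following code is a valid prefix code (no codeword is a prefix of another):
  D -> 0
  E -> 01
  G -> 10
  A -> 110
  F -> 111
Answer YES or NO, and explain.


Checking each pair (does one codeword prefix another?):
  D='0' vs E='01': prefix -- VIOLATION

NO -- this is NOT a valid prefix code. D (0) is a prefix of E (01).


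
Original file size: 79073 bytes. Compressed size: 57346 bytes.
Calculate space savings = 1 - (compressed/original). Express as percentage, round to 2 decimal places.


ratio = compressed/original = 57346/79073 = 0.725229
savings = 1 - ratio = 1 - 0.725229 = 0.274771
as a percentage: 0.274771 * 100 = 27.48%

Space savings = 1 - 57346/79073 = 27.48%


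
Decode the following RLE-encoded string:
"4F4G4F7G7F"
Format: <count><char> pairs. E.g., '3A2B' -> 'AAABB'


Expanding each <count><char> pair:
  4F -> 'FFFF'
  4G -> 'GGGG'
  4F -> 'FFFF'
  7G -> 'GGGGGGG'
  7F -> 'FFFFFFF'

Decoded = FFFFGGGGFFFFGGGGGGGFFFFFFF


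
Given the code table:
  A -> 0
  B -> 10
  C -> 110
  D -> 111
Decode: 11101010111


Decoding:
111 -> D
0 -> A
10 -> B
10 -> B
111 -> D


Result: DABBD


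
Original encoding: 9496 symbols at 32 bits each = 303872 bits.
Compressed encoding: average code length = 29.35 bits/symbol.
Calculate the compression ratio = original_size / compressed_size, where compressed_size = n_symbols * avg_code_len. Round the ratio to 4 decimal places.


original_size = n_symbols * orig_bits = 9496 * 32 = 303872 bits
compressed_size = n_symbols * avg_code_len = 9496 * 29.35 = 278707.6 bits
ratio = original_size / compressed_size = 303872 / 278707.6 = 1.0903

Compression ratio = 1.0903


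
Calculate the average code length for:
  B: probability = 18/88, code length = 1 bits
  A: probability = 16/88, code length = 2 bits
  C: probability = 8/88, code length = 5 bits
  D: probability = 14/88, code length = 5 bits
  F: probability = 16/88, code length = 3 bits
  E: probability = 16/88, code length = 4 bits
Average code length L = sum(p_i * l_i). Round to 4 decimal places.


Weighted contributions p_i * l_i:
  B: (18/88) * 1 = 18/88
  A: (16/88) * 2 = 32/88
  C: (8/88) * 5 = 40/88
  D: (14/88) * 5 = 70/88
  F: (16/88) * 3 = 48/88
  E: (16/88) * 4 = 64/88
Sum = (18 + 32 + 40 + 70 + 48 + 64)/88 = 272/88

L = 272/88 = 3.0909 bits/symbol


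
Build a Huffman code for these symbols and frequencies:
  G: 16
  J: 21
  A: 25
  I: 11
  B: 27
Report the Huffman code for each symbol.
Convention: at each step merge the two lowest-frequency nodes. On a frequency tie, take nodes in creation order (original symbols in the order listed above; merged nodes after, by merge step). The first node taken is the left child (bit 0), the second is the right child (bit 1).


Huffman tree construction:
Step 1: Merge I(11) + G(16) = 27
Step 2: Merge J(21) + A(25) = 46
Step 3: Merge B(27) + (I+G)(27) = 54
Step 4: Merge (J+A)(46) + (B+(I+G))(54) = 100
Read each symbol's code off the tree from the root (left child = 0, right child = 1).

Codes:
  G: 111 (length 3)
  J: 00 (length 2)
  A: 01 (length 2)
  I: 110 (length 3)
  B: 10 (length 2)
Average code length: 227/100 = 2.2700 bits/symbol


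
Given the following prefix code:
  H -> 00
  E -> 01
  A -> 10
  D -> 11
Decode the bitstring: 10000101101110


Decoding step by step:
Bits 10 -> A
Bits 00 -> H
Bits 01 -> E
Bits 01 -> E
Bits 10 -> A
Bits 11 -> D
Bits 10 -> A


Decoded message: AHEEADA


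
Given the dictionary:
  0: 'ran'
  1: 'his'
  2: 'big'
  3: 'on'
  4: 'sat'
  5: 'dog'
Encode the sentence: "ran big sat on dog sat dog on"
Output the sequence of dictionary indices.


Look up each word in the dictionary:
  'ran' -> 0
  'big' -> 2
  'sat' -> 4
  'on' -> 3
  'dog' -> 5
  'sat' -> 4
  'dog' -> 5
  'on' -> 3

Encoded: [0, 2, 4, 3, 5, 4, 5, 3]


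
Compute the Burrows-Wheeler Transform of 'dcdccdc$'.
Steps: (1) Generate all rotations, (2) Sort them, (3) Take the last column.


Rotations (sorted):
  0: $dcdccdc -> last char: c
  1: c$dcdccd -> last char: d
  2: ccdc$dcd -> last char: d
  3: cdc$dcdc -> last char: c
  4: cdccdc$d -> last char: d
  5: dc$dcdcc -> last char: c
  6: dccdc$dc -> last char: c
  7: dcdccdc$ -> last char: $


BWT = cddcdcc$


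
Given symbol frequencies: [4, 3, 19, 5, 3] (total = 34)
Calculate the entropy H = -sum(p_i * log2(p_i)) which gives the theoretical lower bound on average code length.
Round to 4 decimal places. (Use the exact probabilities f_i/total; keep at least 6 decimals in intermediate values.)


Per-symbol terms -p_i * log2(p_i) with p_i = f_i/34:
  p = 4/34 = 0.117647: log2(p) = -3.087463, -p*log2(p) = 0.363231
  p = 3/34 = 0.088235: log2(p) = -3.502500, -p*log2(p) = 0.309044
  p = 19/34 = 0.558824: log2(p) = -0.839535, -p*log2(p) = 0.469152
  p = 5/34 = 0.147059: log2(p) = -2.765535, -p*log2(p) = 0.406696
  p = 3/34 = 0.088235: log2(p) = -3.502500, -p*log2(p) = 0.309044
H = 0.363231 + 0.309044 + 0.469152 + 0.406696 + 0.309044 = 1.857167

H = 1.8572 bits/symbol


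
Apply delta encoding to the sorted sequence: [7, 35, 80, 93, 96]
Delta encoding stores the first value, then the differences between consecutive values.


First value: 7
Deltas:
  35 - 7 = 28
  80 - 35 = 45
  93 - 80 = 13
  96 - 93 = 3


Delta encoded: [7, 28, 45, 13, 3]


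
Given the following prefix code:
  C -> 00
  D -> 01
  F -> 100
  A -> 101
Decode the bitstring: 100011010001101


Decoding step by step:
Bits 100 -> F
Bits 01 -> D
Bits 101 -> A
Bits 00 -> C
Bits 01 -> D
Bits 101 -> A


Decoded message: FDACDA


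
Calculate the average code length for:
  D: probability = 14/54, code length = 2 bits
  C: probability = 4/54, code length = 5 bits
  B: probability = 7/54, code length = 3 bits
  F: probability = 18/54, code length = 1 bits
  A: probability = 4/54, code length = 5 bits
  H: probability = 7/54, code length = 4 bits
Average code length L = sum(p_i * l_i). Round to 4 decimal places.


Weighted contributions p_i * l_i:
  D: (14/54) * 2 = 28/54
  C: (4/54) * 5 = 20/54
  B: (7/54) * 3 = 21/54
  F: (18/54) * 1 = 18/54
  A: (4/54) * 5 = 20/54
  H: (7/54) * 4 = 28/54
Sum = (28 + 20 + 21 + 18 + 20 + 28)/54 = 135/54

L = 135/54 = 2.5000 bits/symbol


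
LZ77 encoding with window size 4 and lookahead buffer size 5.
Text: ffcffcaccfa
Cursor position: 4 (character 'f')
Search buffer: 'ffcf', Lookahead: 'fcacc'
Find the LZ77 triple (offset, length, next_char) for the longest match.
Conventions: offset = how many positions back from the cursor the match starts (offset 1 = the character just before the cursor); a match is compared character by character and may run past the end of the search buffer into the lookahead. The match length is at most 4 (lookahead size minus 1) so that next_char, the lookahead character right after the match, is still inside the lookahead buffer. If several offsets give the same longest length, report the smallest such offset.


Try each offset into the search buffer:
  offset=1 (pos 3, char 'f'): match length 1
  offset=2 (pos 2, char 'c'): match length 0
  offset=3 (pos 1, char 'f'): match length 2
  offset=4 (pos 0, char 'f'): match length 1
Longest match has length 2 at offset 3.
next_char = character at position 4 + 2 = 6 -> 'a'

Best match: offset=3, length=2 (matching 'fc' starting at position 1)
LZ77 triple: (3, 2, 'a')


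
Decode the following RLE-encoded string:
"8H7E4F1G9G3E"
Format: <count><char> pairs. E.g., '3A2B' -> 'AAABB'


Expanding each <count><char> pair:
  8H -> 'HHHHHHHH'
  7E -> 'EEEEEEE'
  4F -> 'FFFF'
  1G -> 'G'
  9G -> 'GGGGGGGGG'
  3E -> 'EEE'

Decoded = HHHHHHHHEEEEEEEFFFFGGGGGGGGGGEEE


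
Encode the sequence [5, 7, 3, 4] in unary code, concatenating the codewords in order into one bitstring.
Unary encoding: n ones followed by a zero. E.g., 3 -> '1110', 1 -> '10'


Encode each number as n ones followed by a terminating 0:
  5 -> 111110 (6 bits)
  7 -> 11111110 (8 bits)
  3 -> 1110 (4 bits)
  4 -> 11110 (5 bits)
Total length = 6 + 8 + 4 + 5 = 23 bits.

Unary([5, 7, 3, 4]) = 11111011111110111011110 (23 bits)


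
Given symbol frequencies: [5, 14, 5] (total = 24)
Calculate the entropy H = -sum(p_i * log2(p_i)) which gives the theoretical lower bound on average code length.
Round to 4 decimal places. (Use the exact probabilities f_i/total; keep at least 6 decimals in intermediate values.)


Per-symbol terms -p_i * log2(p_i) with p_i = f_i/24:
  p = 5/24 = 0.208333: log2(p) = -2.263034, -p*log2(p) = 0.471466
  p = 14/24 = 0.583333: log2(p) = -0.777608, -p*log2(p) = 0.453604
  p = 5/24 = 0.208333: log2(p) = -2.263034, -p*log2(p) = 0.471466
H = 0.471466 + 0.453604 + 0.471466 = 1.396536

H = 1.3965 bits/symbol


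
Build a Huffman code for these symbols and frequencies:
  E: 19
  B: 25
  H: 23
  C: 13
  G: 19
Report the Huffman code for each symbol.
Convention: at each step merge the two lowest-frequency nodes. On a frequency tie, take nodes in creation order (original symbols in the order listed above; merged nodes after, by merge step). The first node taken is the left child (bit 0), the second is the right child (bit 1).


Huffman tree construction:
Step 1: Merge C(13) + E(19) = 32
Step 2: Merge G(19) + H(23) = 42
Step 3: Merge B(25) + (C+E)(32) = 57
Step 4: Merge (G+H)(42) + (B+(C+E))(57) = 99
Read each symbol's code off the tree from the root (left child = 0, right child = 1).

Codes:
  E: 111 (length 3)
  B: 10 (length 2)
  H: 01 (length 2)
  C: 110 (length 3)
  G: 00 (length 2)
Average code length: 230/99 = 2.3232 bits/symbol


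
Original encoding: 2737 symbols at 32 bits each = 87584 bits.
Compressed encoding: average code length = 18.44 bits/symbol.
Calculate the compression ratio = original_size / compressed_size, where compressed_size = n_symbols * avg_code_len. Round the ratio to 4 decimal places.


original_size = n_symbols * orig_bits = 2737 * 32 = 87584 bits
compressed_size = n_symbols * avg_code_len = 2737 * 18.44 = 50470.28 bits
ratio = original_size / compressed_size = 87584 / 50470.28 = 1.7354

Compression ratio = 1.7354


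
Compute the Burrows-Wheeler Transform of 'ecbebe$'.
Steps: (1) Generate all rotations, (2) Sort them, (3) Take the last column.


Rotations (sorted):
  0: $ecbebe -> last char: e
  1: be$ecbe -> last char: e
  2: bebe$ec -> last char: c
  3: cbebe$e -> last char: e
  4: e$ecbeb -> last char: b
  5: ebe$ecb -> last char: b
  6: ecbebe$ -> last char: $


BWT = eecebb$


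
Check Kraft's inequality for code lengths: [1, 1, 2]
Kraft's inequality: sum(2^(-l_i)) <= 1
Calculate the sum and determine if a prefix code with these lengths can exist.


Sum = 2^(-1) + 2^(-1) + 2^(-2)
    = 0.5 + 0.5 + 0.25
    = 5/4 = 1.25
Since 1.25 > 1, Kraft's inequality is NOT satisfied.
A prefix code with these lengths CANNOT exist.

Kraft sum = 1.25. Not satisfied.


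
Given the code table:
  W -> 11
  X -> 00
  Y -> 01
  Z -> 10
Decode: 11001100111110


Decoding:
11 -> W
00 -> X
11 -> W
00 -> X
11 -> W
11 -> W
10 -> Z


Result: WXWXWWZ


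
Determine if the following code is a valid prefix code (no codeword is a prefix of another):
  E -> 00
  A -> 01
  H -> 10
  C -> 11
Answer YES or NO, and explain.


Checking each pair (does one codeword prefix another?):
  E='00' vs A='01': no prefix
  E='00' vs H='10': no prefix
  E='00' vs C='11': no prefix
  A='01' vs E='00': no prefix
  A='01' vs H='10': no prefix
  A='01' vs C='11': no prefix
  H='10' vs E='00': no prefix
  H='10' vs A='01': no prefix
  H='10' vs C='11': no prefix
  C='11' vs E='00': no prefix
  C='11' vs A='01': no prefix
  C='11' vs H='10': no prefix
No violation found over all pairs.

YES -- this is a valid prefix code. No codeword is a prefix of any other codeword.


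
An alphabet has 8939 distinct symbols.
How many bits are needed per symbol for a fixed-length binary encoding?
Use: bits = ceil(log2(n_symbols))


log2(8939) = 13.1259
Bracket: 2^13 = 8192 < 8939 <= 2^14 = 16384
So ceil(log2(8939)) = 14

bits = ceil(log2(8939)) = ceil(13.1259) = 14 bits


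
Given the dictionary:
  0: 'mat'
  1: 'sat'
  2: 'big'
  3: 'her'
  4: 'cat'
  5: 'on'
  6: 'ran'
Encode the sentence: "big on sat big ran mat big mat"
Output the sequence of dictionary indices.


Look up each word in the dictionary:
  'big' -> 2
  'on' -> 5
  'sat' -> 1
  'big' -> 2
  'ran' -> 6
  'mat' -> 0
  'big' -> 2
  'mat' -> 0

Encoded: [2, 5, 1, 2, 6, 0, 2, 0]


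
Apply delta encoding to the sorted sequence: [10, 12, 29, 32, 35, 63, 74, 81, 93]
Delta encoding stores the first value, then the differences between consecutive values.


First value: 10
Deltas:
  12 - 10 = 2
  29 - 12 = 17
  32 - 29 = 3
  35 - 32 = 3
  63 - 35 = 28
  74 - 63 = 11
  81 - 74 = 7
  93 - 81 = 12


Delta encoded: [10, 2, 17, 3, 3, 28, 11, 7, 12]


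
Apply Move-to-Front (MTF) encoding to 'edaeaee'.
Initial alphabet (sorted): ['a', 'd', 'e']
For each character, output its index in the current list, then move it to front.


MTF encoding:
'e': index 2 in ['a', 'd', 'e'] -> ['e', 'a', 'd']
'd': index 2 in ['e', 'a', 'd'] -> ['d', 'e', 'a']
'a': index 2 in ['d', 'e', 'a'] -> ['a', 'd', 'e']
'e': index 2 in ['a', 'd', 'e'] -> ['e', 'a', 'd']
'a': index 1 in ['e', 'a', 'd'] -> ['a', 'e', 'd']
'e': index 1 in ['a', 'e', 'd'] -> ['e', 'a', 'd']
'e': index 0 in ['e', 'a', 'd'] -> ['e', 'a', 'd']


Output: [2, 2, 2, 2, 1, 1, 0]


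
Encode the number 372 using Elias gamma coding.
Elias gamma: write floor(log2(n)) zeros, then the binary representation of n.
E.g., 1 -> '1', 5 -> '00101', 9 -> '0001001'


num_bits = floor(log2(372)) + 1 = 9
leading_zeros = num_bits - 1 = 8
binary(372) = 101110100

Elias gamma(372) = '00000000' + '101110100' = 00000000101110100 (17 bits)


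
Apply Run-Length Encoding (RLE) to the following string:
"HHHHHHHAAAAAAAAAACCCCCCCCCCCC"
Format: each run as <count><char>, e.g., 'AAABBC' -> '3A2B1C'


Scanning runs left to right:
  i=0: run of 'H' x 7 -> '7H'
  i=7: run of 'A' x 10 -> '10A'
  i=17: run of 'C' x 12 -> '12C'

RLE = 7H10A12C


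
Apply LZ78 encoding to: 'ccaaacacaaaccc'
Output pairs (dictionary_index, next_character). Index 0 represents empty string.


LZ78 encoding steps:
Dictionary: {0: ''}
Step 1: w='' (idx 0), next='c' -> output (0, 'c'), add 'c' as idx 1
Step 2: w='c' (idx 1), next='a' -> output (1, 'a'), add 'ca' as idx 2
Step 3: w='' (idx 0), next='a' -> output (0, 'a'), add 'a' as idx 3
Step 4: w='a' (idx 3), next='c' -> output (3, 'c'), add 'ac' as idx 4
Step 5: w='ac' (idx 4), next='a' -> output (4, 'a'), add 'aca' as idx 5
Step 6: w='a' (idx 3), next='a' -> output (3, 'a'), add 'aa' as idx 6
Step 7: w='c' (idx 1), next='c' -> output (1, 'c'), add 'cc' as idx 7
Step 8: w='c' (idx 1), end of input -> output (1, '')


Encoded: [(0, 'c'), (1, 'a'), (0, 'a'), (3, 'c'), (4, 'a'), (3, 'a'), (1, 'c'), (1, '')]


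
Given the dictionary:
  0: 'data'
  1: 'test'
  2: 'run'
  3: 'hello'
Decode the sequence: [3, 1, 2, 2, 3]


Look up each index in the dictionary:
  3 -> 'hello'
  1 -> 'test'
  2 -> 'run'
  2 -> 'run'
  3 -> 'hello'

Decoded: "hello test run run hello"


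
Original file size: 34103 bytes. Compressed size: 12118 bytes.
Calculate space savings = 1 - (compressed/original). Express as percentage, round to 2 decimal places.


ratio = compressed/original = 12118/34103 = 0.355335
savings = 1 - ratio = 1 - 0.355335 = 0.644665
as a percentage: 0.644665 * 100 = 64.47%

Space savings = 1 - 12118/34103 = 64.47%


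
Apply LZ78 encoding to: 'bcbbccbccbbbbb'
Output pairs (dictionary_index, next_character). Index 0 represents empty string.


LZ78 encoding steps:
Dictionary: {0: ''}
Step 1: w='' (idx 0), next='b' -> output (0, 'b'), add 'b' as idx 1
Step 2: w='' (idx 0), next='c' -> output (0, 'c'), add 'c' as idx 2
Step 3: w='b' (idx 1), next='b' -> output (1, 'b'), add 'bb' as idx 3
Step 4: w='c' (idx 2), next='c' -> output (2, 'c'), add 'cc' as idx 4
Step 5: w='b' (idx 1), next='c' -> output (1, 'c'), add 'bc' as idx 5
Step 6: w='c' (idx 2), next='b' -> output (2, 'b'), add 'cb' as idx 6
Step 7: w='bb' (idx 3), next='b' -> output (3, 'b'), add 'bbb' as idx 7
Step 8: w='b' (idx 1), end of input -> output (1, '')


Encoded: [(0, 'b'), (0, 'c'), (1, 'b'), (2, 'c'), (1, 'c'), (2, 'b'), (3, 'b'), (1, '')]


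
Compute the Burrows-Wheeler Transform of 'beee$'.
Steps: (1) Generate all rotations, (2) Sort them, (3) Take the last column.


Rotations (sorted):
  0: $beee -> last char: e
  1: beee$ -> last char: $
  2: e$bee -> last char: e
  3: ee$be -> last char: e
  4: eee$b -> last char: b


BWT = e$eeb


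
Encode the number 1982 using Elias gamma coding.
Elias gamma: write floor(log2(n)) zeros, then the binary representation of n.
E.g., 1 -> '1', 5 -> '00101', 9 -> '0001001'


num_bits = floor(log2(1982)) + 1 = 11
leading_zeros = num_bits - 1 = 10
binary(1982) = 11110111110

Elias gamma(1982) = '0000000000' + '11110111110' = 000000000011110111110 (21 bits)


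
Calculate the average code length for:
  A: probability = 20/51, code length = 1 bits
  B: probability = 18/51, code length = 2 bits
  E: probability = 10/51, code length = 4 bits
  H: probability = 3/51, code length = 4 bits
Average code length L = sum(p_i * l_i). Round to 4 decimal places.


Weighted contributions p_i * l_i:
  A: (20/51) * 1 = 20/51
  B: (18/51) * 2 = 36/51
  E: (10/51) * 4 = 40/51
  H: (3/51) * 4 = 12/51
Sum = (20 + 36 + 40 + 12)/51 = 108/51

L = 108/51 = 2.1176 bits/symbol


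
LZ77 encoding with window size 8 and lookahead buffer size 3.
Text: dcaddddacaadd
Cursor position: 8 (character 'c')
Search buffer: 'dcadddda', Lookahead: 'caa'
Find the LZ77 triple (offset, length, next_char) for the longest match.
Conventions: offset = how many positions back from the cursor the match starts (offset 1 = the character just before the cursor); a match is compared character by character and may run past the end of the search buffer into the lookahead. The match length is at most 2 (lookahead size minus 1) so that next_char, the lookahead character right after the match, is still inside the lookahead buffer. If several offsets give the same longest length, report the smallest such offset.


Try each offset into the search buffer:
  offset=1 (pos 7, char 'a'): match length 0
  offset=2 (pos 6, char 'd'): match length 0
  offset=3 (pos 5, char 'd'): match length 0
  offset=4 (pos 4, char 'd'): match length 0
  offset=5 (pos 3, char 'd'): match length 0
  offset=6 (pos 2, char 'a'): match length 0
  offset=7 (pos 1, char 'c'): match length 2
  offset=8 (pos 0, char 'd'): match length 0
Longest match has length 2 at offset 7.
next_char = character at position 8 + 2 = 10 -> 'a'

Best match: offset=7, length=2 (matching 'ca' starting at position 1)
LZ77 triple: (7, 2, 'a')


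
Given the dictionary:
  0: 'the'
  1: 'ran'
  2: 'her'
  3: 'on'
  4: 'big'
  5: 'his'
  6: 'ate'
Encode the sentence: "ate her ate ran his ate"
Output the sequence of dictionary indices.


Look up each word in the dictionary:
  'ate' -> 6
  'her' -> 2
  'ate' -> 6
  'ran' -> 1
  'his' -> 5
  'ate' -> 6

Encoded: [6, 2, 6, 1, 5, 6]


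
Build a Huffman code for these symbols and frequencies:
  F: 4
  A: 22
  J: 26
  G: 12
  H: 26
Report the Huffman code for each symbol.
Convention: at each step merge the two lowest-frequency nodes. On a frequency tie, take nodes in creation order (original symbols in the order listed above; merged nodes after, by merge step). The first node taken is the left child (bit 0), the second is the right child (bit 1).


Huffman tree construction:
Step 1: Merge F(4) + G(12) = 16
Step 2: Merge (F+G)(16) + A(22) = 38
Step 3: Merge J(26) + H(26) = 52
Step 4: Merge ((F+G)+A)(38) + (J+H)(52) = 90
Read each symbol's code off the tree from the root (left child = 0, right child = 1).

Codes:
  F: 000 (length 3)
  A: 01 (length 2)
  J: 10 (length 2)
  G: 001 (length 3)
  H: 11 (length 2)
Average code length: 196/90 = 2.1778 bits/symbol


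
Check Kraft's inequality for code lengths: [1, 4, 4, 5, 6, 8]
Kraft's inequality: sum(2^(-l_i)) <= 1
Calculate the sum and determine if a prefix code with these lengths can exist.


Sum = 2^(-1) + 2^(-4) + 2^(-4) + 2^(-5) + 2^(-6) + 2^(-8)
    = 0.5 + 0.0625 + 0.0625 + 0.03125 + 0.015625 + 0.00390625
    = 173/256 = 0.67578125
Since 0.67578125 <= 1, Kraft's inequality IS satisfied.
A prefix code with these lengths CAN exist.

Kraft sum = 0.67578125. Satisfied.


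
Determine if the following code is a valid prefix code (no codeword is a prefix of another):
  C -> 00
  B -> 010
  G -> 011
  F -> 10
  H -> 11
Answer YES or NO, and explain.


Checking each pair (does one codeword prefix another?):
  C='00' vs B='010': no prefix
  C='00' vs G='011': no prefix
  C='00' vs F='10': no prefix
  C='00' vs H='11': no prefix
  B='010' vs C='00': no prefix
  B='010' vs G='011': no prefix
  B='010' vs F='10': no prefix
  B='010' vs H='11': no prefix
  G='011' vs C='00': no prefix
  G='011' vs B='010': no prefix
  G='011' vs F='10': no prefix
  G='011' vs H='11': no prefix
  F='10' vs C='00': no prefix
  F='10' vs B='010': no prefix
  F='10' vs G='011': no prefix
  F='10' vs H='11': no prefix
  H='11' vs C='00': no prefix
  H='11' vs B='010': no prefix
  H='11' vs G='011': no prefix
  H='11' vs F='10': no prefix
No violation found over all pairs.

YES -- this is a valid prefix code. No codeword is a prefix of any other codeword.


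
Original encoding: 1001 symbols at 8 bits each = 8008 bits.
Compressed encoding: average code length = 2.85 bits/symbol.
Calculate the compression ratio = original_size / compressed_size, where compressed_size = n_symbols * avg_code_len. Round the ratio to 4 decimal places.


original_size = n_symbols * orig_bits = 1001 * 8 = 8008 bits
compressed_size = n_symbols * avg_code_len = 1001 * 2.85 = 2852.85 bits
ratio = original_size / compressed_size = 8008 / 2852.85 = 2.807

Compression ratio = 2.807


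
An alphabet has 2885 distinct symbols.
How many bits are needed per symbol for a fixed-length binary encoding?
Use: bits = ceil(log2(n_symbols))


log2(2885) = 11.4944
Bracket: 2^11 = 2048 < 2885 <= 2^12 = 4096
So ceil(log2(2885)) = 12

bits = ceil(log2(2885)) = ceil(11.4944) = 12 bits


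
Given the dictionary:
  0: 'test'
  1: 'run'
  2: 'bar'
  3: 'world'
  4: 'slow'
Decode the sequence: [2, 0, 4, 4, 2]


Look up each index in the dictionary:
  2 -> 'bar'
  0 -> 'test'
  4 -> 'slow'
  4 -> 'slow'
  2 -> 'bar'

Decoded: "bar test slow slow bar"


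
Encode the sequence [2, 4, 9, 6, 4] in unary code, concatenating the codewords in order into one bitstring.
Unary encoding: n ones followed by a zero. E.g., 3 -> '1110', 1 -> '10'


Encode each number as n ones followed by a terminating 0:
  2 -> 110 (3 bits)
  4 -> 11110 (5 bits)
  9 -> 1111111110 (10 bits)
  6 -> 1111110 (7 bits)
  4 -> 11110 (5 bits)
Total length = 3 + 5 + 10 + 7 + 5 = 30 bits.

Unary([2, 4, 9, 6, 4]) = 110111101111111110111111011110 (30 bits)


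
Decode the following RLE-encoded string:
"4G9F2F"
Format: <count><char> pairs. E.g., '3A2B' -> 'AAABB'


Expanding each <count><char> pair:
  4G -> 'GGGG'
  9F -> 'FFFFFFFFF'
  2F -> 'FF'

Decoded = GGGGFFFFFFFFFFF


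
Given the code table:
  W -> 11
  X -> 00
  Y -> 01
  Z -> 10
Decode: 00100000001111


Decoding:
00 -> X
10 -> Z
00 -> X
00 -> X
00 -> X
11 -> W
11 -> W


Result: XZXXXWW


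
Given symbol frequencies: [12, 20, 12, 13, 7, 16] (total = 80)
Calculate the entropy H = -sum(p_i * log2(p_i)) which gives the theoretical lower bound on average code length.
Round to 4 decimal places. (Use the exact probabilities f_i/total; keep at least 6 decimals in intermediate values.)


Per-symbol terms -p_i * log2(p_i) with p_i = f_i/80:
  p = 12/80 = 0.150000: log2(p) = -2.736966, -p*log2(p) = 0.410545
  p = 20/80 = 0.250000: log2(p) = -2.000000, -p*log2(p) = 0.500000
  p = 12/80 = 0.150000: log2(p) = -2.736966, -p*log2(p) = 0.410545
  p = 13/80 = 0.162500: log2(p) = -2.621488, -p*log2(p) = 0.425992
  p = 7/80 = 0.087500: log2(p) = -3.514573, -p*log2(p) = 0.307525
  p = 16/80 = 0.200000: log2(p) = -2.321928, -p*log2(p) = 0.464386
H = 0.410545 + 0.500000 + 0.410545 + 0.425992 + 0.307525 + 0.464386 = 2.518993

H = 2.519 bits/symbol


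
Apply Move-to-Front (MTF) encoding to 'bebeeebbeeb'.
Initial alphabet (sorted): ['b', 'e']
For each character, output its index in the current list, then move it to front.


MTF encoding:
'b': index 0 in ['b', 'e'] -> ['b', 'e']
'e': index 1 in ['b', 'e'] -> ['e', 'b']
'b': index 1 in ['e', 'b'] -> ['b', 'e']
'e': index 1 in ['b', 'e'] -> ['e', 'b']
'e': index 0 in ['e', 'b'] -> ['e', 'b']
'e': index 0 in ['e', 'b'] -> ['e', 'b']
'b': index 1 in ['e', 'b'] -> ['b', 'e']
'b': index 0 in ['b', 'e'] -> ['b', 'e']
'e': index 1 in ['b', 'e'] -> ['e', 'b']
'e': index 0 in ['e', 'b'] -> ['e', 'b']
'b': index 1 in ['e', 'b'] -> ['b', 'e']


Output: [0, 1, 1, 1, 0, 0, 1, 0, 1, 0, 1]


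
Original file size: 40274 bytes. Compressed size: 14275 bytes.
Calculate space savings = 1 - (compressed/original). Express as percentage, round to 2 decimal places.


ratio = compressed/original = 14275/40274 = 0.354447
savings = 1 - ratio = 1 - 0.354447 = 0.645553
as a percentage: 0.645553 * 100 = 64.56%

Space savings = 1 - 14275/40274 = 64.56%


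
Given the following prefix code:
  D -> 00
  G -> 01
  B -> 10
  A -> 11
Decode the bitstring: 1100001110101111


Decoding step by step:
Bits 11 -> A
Bits 00 -> D
Bits 00 -> D
Bits 11 -> A
Bits 10 -> B
Bits 10 -> B
Bits 11 -> A
Bits 11 -> A


Decoded message: ADDABBAA


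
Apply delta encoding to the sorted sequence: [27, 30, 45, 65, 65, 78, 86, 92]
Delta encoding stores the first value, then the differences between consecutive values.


First value: 27
Deltas:
  30 - 27 = 3
  45 - 30 = 15
  65 - 45 = 20
  65 - 65 = 0
  78 - 65 = 13
  86 - 78 = 8
  92 - 86 = 6


Delta encoded: [27, 3, 15, 20, 0, 13, 8, 6]


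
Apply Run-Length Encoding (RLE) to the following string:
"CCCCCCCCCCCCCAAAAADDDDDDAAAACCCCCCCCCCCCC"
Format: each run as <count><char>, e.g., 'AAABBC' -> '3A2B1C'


Scanning runs left to right:
  i=0: run of 'C' x 13 -> '13C'
  i=13: run of 'A' x 5 -> '5A'
  i=18: run of 'D' x 6 -> '6D'
  i=24: run of 'A' x 4 -> '4A'
  i=28: run of 'C' x 13 -> '13C'

RLE = 13C5A6D4A13C
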